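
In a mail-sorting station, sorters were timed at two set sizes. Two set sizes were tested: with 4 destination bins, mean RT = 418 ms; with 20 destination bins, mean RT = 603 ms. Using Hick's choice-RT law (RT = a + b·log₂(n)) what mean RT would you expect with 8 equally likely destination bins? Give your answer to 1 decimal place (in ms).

497.7 ms

Fit slope and intercept:
  b = (603 − 418) / (log₂ 20 − log₂ 4) = 185 / (4.3219 − 2) = 79.675 ms/bit
  a = 418 − 79.675 × 2 = 258.650 ms
Then RT(8) = 258.650 + 79.675 × log₂ 8 = 258.650 + 79.675 × 3 ≈ 497.675 ms.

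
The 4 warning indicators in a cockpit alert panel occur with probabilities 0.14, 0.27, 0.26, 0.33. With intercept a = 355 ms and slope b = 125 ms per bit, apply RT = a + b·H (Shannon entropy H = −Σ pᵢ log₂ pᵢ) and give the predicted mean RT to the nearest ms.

Entropy contributions −pᵢ log₂ pᵢ: 0.3971, 0.5100, 0.5053, 0.5278; sum H = 1.9402 bits.
RT = a + bH = 355 + 125·1.9402 = 597.53 ms.

598 ms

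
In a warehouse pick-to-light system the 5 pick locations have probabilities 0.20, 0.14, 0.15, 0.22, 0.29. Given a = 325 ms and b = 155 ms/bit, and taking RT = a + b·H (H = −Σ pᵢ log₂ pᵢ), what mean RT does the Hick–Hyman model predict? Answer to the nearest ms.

677 ms

Entropy contributions −pᵢ log₂ pᵢ: 0.4644, 0.3971, 0.4105, 0.4806, 0.5179; sum H = 2.2705 bits.
RT = a + bH = 325 + 155·2.2705 = 676.93 ms.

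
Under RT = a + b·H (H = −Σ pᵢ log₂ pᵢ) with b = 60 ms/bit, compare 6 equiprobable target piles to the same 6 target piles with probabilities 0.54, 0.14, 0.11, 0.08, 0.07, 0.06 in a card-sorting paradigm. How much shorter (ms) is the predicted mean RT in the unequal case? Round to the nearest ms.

The RT saving is b·ΔH. Equiprobable H₀ = log₂(6) = 2.5850 bits; with the given probabilities H = 2.0310 bits.
b·(H₀ − H) = 60 × (2.5850 − 2.0310) = 33.24 ms.

33 ms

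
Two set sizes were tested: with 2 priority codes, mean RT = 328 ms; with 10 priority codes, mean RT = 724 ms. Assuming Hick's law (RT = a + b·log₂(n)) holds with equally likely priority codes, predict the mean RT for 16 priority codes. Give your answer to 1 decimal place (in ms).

839.6 ms

Fit slope and intercept:
  b = (724 − 328) / (log₂ 10 − log₂ 2) = 396 / (3.3219 − 1) = 170.548 ms/bit
  a = 328 − 170.548 × 1 = 157.452 ms
Then RT(16) = 157.452 + 170.548 × log₂ 16 = 157.452 + 170.548 × 4 ≈ 839.644 ms.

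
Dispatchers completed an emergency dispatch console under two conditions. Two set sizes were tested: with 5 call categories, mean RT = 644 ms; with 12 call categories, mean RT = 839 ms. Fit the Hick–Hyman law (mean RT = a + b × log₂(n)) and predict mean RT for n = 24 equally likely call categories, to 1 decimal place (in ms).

993.4 ms

With log₂ n on the abscissa the relation is linear; from the two conditions:
  b = (839 − 644) / (log₂ 12 − log₂ 5) = 195 / (3.5850 − 2.3219) = 154.390 ms/bit
  a = 644 − 154.390 × 2.3219 = 285.517 ms
Then RT(24) = 285.517 + 154.390 × log₂ 24 = 285.517 + 154.390 × 4.5850 ≈ 993.390 ms.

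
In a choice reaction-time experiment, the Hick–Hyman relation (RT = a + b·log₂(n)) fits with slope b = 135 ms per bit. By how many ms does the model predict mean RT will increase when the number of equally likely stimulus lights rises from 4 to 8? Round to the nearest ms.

Only the slope matters, since a is common to both: ΔRT = b·log₂(n₂/n₁).
log₂(8) − log₂(4) = log₂(8/4) = log₂(2) = 1.
ΔRT = 135 × 1.0000 = 135.000 ms.

135 ms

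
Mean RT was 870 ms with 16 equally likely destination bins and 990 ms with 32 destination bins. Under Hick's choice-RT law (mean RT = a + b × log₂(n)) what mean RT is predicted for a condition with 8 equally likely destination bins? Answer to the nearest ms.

750 ms

Fit slope and intercept:
  b = (990 − 870) / (log₂ 32 − log₂ 16) = 120 / (5 − 4) = 120 ms/bit
  a = 870 − 120 × 4 = 390 ms
Then RT(8) = 390 + 120 × log₂ 8 = 390 + 120 × 3 ≈ 750.000 ms.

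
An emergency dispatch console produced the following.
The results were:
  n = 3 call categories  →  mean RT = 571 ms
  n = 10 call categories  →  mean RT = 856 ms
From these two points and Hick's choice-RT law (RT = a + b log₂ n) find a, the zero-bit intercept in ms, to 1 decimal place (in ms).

b = (RT₂ − RT₁)/(log₂ n₂ − log₂ n₁) = (856 − 571)/(3.3219 − 1.5850) = 164.079 ms/bit.
a = RT₁ − b·log₂ n₁ = 571 − 164.079 × 1.5850 = 310.941 ms.

310.9 ms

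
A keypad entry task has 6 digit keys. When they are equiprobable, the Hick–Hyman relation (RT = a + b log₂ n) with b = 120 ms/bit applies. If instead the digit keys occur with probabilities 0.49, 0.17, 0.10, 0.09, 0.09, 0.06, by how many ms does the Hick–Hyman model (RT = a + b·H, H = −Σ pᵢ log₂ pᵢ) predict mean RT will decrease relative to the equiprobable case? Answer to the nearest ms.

53 ms

Equiprobable entropy H₀ = log₂ 6 = 2.5850 bits.
Skewed entropy H = −Σ pᵢ log₂ pᵢ = 2.1399 bits.
ΔRT = b·(H₀ − H) = 120 × 0.4451 = 53.41 ms.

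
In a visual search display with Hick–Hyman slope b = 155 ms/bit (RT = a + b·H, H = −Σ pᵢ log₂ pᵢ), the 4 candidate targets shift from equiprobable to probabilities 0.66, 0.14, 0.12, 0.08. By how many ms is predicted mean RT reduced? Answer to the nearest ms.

85 ms

Equiprobable entropy H₀ = log₂ 4 = 2.0000 bits.
Skewed entropy H = −Σ pᵢ log₂ pᵢ = 1.4513 bits.
ΔRT = b·(H₀ − H) = 155 × 0.5487 = 85.04 ms.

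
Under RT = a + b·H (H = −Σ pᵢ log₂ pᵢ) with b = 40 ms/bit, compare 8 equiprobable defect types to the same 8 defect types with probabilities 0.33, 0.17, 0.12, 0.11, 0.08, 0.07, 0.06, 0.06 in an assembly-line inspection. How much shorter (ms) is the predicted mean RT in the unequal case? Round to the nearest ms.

11 ms

The RT saving is b·ΔH. Equiprobable H₀ = log₂(8) = 3.0000 bits; with the given probabilities H = 2.7269 bits.
b·(H₀ − H) = 40 × (3.0000 − 2.7269) = 10.92 ms.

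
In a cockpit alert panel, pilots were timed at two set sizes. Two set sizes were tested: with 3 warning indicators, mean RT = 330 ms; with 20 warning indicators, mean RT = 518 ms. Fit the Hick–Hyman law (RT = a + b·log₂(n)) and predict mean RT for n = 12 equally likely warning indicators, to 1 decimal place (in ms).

Solve the two-equation system in a and b:
  b = (518 − 330) / (log₂ 20 − log₂ 3) = 188 / (4.3219 − 1.5850) = 68.689 ms/bit
  a = 330 − 68.689 × 1.5850 = 221.130 ms
Then RT(12) = 221.130 + 68.689 × log₂ 12 = 221.130 + 68.689 × 3.5850 ≈ 467.378 ms.

467.4 ms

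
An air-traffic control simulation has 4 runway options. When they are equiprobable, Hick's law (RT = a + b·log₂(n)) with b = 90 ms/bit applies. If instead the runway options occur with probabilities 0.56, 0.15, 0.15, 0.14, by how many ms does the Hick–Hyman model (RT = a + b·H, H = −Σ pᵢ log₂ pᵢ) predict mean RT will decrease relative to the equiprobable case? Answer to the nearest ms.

The RT saving is b·ΔH. Equiprobable H₀ = log₂(4) = 2.0000 bits; with the given probabilities H = 1.6866 bits.
b·(H₀ − H) = 90 × (2.0000 − 1.6866) = 28.20 ms.

28 ms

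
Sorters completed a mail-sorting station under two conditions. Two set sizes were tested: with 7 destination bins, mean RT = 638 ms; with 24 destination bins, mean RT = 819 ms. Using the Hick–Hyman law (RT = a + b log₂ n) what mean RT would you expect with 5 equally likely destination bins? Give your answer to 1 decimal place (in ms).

588.6 ms

Fit slope and intercept:
  b = (819 − 638) / (log₂ 24 − log₂ 7) = 181 / (4.5850 − 2.8074) = 101.822 ms/bit
  a = 638 − 101.822 × 2.8074 = 352.149 ms
Then RT(5) = 352.149 + 101.822 × log₂ 5 = 352.149 + 101.822 × 2.3219 ≈ 588.573 ms.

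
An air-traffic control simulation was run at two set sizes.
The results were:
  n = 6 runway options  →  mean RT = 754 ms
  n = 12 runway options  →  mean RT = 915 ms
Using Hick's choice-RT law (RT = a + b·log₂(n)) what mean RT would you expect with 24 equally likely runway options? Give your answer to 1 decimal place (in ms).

Fit slope and intercept:
  b = (915 − 754) / (log₂ 12 − log₂ 6) = 161 / (3.5850 − 2.5850) = 161.000 ms/bit
  a = 754 − 161.000 × 2.5850 = 337.821 ms
Then RT(24) = 337.821 + 161.000 × log₂ 24 = 337.821 + 161.000 × 4.5850 ≈ 1076.000 ms.

1076.0 ms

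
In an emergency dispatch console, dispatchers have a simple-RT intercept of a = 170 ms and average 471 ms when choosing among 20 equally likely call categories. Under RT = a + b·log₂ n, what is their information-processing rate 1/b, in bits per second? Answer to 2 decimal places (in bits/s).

Choice component = 471 − 170 = 301 ms over log₂(20) = 4.3219 bits.
b = 301 / 4.3219 = 69.645 ms/bit, so 1/b = 14.359 bits/s.

14.36 bits/s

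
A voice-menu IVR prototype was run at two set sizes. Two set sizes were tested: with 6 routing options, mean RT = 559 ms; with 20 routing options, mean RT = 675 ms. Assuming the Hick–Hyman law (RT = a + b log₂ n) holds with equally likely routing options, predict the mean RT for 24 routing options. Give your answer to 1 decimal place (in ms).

Fit slope and intercept:
  b = (675 − 559) / (log₂ 20 − log₂ 6) = 116 / (4.3219 − 2.5850) = 66.783 ms/bit
  a = 559 − 66.783 × 2.5850 = 386.368 ms
Then RT(24) = 386.368 + 66.783 × log₂ 24 = 386.368 + 66.783 × 4.5850 ≈ 692.566 ms.

692.6 ms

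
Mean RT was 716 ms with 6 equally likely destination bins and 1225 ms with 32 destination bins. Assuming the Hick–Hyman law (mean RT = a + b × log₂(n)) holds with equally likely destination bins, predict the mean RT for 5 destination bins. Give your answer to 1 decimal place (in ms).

With log₂ n on the abscissa the relation is linear; from the two conditions:
  b = (1225 − 716) / (log₂ 32 − log₂ 6) = 509 / (5 − 2.5850) = 210.763 ms/bit
  a = 716 − 210.763 × 2.5850 = 171.186 ms
Then RT(5) = 171.186 + 210.763 × log₂ 5 = 171.186 + 210.763 × 2.3219 ≈ 660.562 ms.

660.6 ms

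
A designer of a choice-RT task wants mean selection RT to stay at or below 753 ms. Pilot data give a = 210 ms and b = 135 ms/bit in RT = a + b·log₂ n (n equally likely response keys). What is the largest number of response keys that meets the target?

16

135·log₂ n ≤ 753 − 210 = 543, giving log₂ n ≤ 4.0222 and n ≤ 16.248. The largest whole number is 16.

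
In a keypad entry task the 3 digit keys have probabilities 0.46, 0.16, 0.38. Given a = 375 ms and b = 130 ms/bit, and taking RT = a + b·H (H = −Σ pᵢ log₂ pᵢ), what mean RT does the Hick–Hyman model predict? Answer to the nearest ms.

566 ms

H = 0.46·log₂(1/0.46) + 0.16·log₂(1/0.16) + 0.38·log₂(1/0.38) = 1.4688 bits.
RT = 375 + 130 × 1.4688 = 565.94 ms.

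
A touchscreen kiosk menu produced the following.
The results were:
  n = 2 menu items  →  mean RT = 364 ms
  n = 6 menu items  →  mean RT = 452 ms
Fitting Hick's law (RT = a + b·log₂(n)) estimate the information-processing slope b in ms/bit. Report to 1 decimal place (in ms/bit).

55.5 ms/bit

The slope on a log₂ axis is (452 − 364) / (2.5850 − 1) = 55.522 ms/bit.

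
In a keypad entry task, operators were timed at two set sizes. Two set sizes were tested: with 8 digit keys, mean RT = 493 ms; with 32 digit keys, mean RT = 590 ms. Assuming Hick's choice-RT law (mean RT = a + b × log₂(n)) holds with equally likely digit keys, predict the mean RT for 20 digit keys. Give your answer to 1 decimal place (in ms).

557.1 ms

With log₂ n on the abscissa the relation is linear; from the two conditions:
  b = (590 − 493) / (log₂ 32 − log₂ 8) = 97 / (5 − 3) = 48.500 ms/bit
  a = 493 − 48.500 × 3 = 347.500 ms
Then RT(20) = 347.500 + 48.500 × log₂ 20 = 347.500 + 48.500 × 4.3219 ≈ 557.114 ms.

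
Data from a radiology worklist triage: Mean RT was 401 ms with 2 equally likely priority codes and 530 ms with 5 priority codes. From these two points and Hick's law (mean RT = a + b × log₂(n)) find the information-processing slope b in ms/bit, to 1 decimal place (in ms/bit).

b = (RT₂ − RT₁)/(log₂ n₂ − log₂ n₁) = (530 − 401)/(2.3219 − 1) = 97.585 ms/bit.

97.6 ms/bit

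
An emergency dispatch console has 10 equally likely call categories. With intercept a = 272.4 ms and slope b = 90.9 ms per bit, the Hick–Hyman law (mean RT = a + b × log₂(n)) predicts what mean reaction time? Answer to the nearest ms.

574 ms

log₂(10) = 3.3219 bits, so RT = 272.4 + 90.9 × 3.3219 ≈ 574.363 ms.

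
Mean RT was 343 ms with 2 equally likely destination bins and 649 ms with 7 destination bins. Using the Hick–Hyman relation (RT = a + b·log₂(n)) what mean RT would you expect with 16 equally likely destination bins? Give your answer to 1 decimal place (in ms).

850.9 ms

Fit slope and intercept:
  b = (649 − 343) / (log₂ 7 − log₂ 2) = 306 / (2.8074 − 1) = 169.308 ms/bit
  a = 343 − 169.308 × 1 = 173.692 ms
Then RT(16) = 173.692 + 169.308 × log₂ 16 = 173.692 + 169.308 × 4 ≈ 850.925 ms.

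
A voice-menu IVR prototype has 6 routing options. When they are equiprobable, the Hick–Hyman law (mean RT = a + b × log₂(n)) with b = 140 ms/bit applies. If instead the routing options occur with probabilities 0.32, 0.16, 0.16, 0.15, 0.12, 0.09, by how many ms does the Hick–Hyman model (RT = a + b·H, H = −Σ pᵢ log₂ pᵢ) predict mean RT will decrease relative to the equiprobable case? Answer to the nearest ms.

The RT saving is b·ΔH. Equiprobable H₀ = log₂(6) = 2.5850 bits; with the given probabilities H = 2.4623 bits.
b·(H₀ − H) = 140 × (2.5850 − 2.4623) = 17.17 ms.

17 ms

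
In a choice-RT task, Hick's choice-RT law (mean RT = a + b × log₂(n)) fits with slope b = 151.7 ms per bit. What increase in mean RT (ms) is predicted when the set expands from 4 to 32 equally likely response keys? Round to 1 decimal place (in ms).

455.1 ms

The intercept a cancels: ΔRT = b·(log₂ n₂ − log₂ n₁) = b·log₂(n₂/n₁).
log₂(32) − log₂(4) = log₂(32/4) = log₂(8) = 3.
ΔRT = 151.7 × 3.0000 = 455.100 ms.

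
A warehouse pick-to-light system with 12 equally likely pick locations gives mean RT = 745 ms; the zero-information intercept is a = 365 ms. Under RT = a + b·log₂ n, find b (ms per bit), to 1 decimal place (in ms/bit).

12 alternatives carry log₂ 12 = 3.5850 bits; the choice cost is 745 − 365 = 380 ms, so b = 380/3.5850 = 105.998 ms/bit.

106.0 ms/bit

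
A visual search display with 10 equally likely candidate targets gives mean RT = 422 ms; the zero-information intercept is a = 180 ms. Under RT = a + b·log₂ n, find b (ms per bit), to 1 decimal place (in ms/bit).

b = (422 − 180) / log₂(10) = 242 / 3.3219 = 72.849 ms/bit.

72.8 ms/bit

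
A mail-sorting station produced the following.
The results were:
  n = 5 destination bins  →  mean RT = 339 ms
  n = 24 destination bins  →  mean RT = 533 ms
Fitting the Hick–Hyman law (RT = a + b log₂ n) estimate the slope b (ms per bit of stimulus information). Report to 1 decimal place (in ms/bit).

Slope: b = (533 − 339) / (log₂ 24 − log₂ 5) = 194/2.2630 = 85.726 ms/bit.

85.7 ms/bit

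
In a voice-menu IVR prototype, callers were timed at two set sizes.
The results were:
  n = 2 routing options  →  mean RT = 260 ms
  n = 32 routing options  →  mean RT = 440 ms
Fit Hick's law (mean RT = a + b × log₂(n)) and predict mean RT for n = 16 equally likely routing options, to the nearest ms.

395 ms

RT is linear in log₂ n, so two points fix the line:
  b = (440 − 260) / (log₂ 32 − log₂ 2) = 180 / (5 − 1) = 45 ms/bit
  a = 260 − 45 × 1 = 215 ms
Then RT(16) = 215 + 45 × log₂ 16 = 215 + 45 × 4 ≈ 395.000 ms.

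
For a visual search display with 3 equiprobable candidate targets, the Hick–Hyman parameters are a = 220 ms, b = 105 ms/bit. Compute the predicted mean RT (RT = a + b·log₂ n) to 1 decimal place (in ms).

386.4 ms

log₂(3) = 1.5850 bits, so RT = 220 + 105 × 1.5850 ≈ 386.421 ms.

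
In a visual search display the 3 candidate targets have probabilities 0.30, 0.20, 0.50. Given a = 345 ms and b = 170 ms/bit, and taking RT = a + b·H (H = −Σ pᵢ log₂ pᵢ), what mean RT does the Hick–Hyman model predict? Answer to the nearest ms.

Entropy contributions −pᵢ log₂ pᵢ: 0.5211, 0.4644, 0.5000; sum H = 1.4855 bits.
RT = a + bH = 345 + 170·1.4855 = 597.53 ms.

598 ms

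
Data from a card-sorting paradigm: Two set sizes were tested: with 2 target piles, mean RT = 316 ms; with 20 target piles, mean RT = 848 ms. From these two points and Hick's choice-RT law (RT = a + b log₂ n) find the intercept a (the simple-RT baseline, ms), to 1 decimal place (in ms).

155.9 ms

Slope: b = (848 − 316) / (log₂ 20 − log₂ 2) = 532/3.3219 = 160.148 ms/bit.
Intercept: a = 316 − 160.148·log₂(2) = 155.852 ms.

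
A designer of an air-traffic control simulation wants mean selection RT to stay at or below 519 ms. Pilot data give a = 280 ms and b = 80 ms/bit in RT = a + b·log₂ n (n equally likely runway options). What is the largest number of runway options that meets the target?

Information budget: (519 − 280)/80 = 2.9875 bits, so n ≤ 2^2.9875 = 7.931 → at most 7.

7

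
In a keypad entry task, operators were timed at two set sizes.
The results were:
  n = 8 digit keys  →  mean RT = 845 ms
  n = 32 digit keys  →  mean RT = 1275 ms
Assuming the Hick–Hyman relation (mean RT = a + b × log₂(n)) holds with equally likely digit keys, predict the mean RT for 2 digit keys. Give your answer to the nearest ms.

With log₂ n on the abscissa the relation is linear; from the two conditions:
  b = (1275 − 845) / (log₂ 32 − log₂ 8) = 430 / (5 − 3) = 215 ms/bit
  a = 845 − 215 × 3 = 200 ms
Then RT(2) = 200 + 215 × log₂ 2 = 200 + 215 × 1 ≈ 415.000 ms.

415 ms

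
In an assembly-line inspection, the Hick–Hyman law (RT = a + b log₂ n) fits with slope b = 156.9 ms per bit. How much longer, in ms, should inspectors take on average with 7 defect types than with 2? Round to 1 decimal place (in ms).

The intercept a cancels: ΔRT = b·(log₂ n₂ − log₂ n₁) = b·log₂(n₂/n₁).
log₂(7) − log₂(2) = 2.8074 − 1 = 1.8074.
ΔRT = 156.9 × 1.8074 = 283.574 ms.

283.6 ms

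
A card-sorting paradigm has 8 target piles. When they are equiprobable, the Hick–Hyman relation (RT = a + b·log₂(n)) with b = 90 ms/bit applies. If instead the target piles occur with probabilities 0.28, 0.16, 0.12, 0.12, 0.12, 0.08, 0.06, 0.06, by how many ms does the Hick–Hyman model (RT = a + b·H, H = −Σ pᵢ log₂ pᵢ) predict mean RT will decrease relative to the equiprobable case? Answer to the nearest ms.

The RT saving is b·ΔH. Equiprobable H₀ = log₂(8) = 3.0000 bits; with the given probabilities H = 2.8170 bits.
b·(H₀ − H) = 90 × (3.0000 − 2.8170) = 16.47 ms.

16 ms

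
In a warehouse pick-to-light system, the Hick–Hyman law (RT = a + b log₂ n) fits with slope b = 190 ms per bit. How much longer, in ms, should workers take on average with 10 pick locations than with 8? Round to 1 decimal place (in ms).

61.2 ms

ΔRT = (a + b log₂ n₂) − (a + b log₂ n₁) = b·(log₂ n₂ − log₂ n₁).
log₂(10) − log₂(8) = 3.3219 − 3 = 0.3219.
ΔRT = 190 × 0.3219 = 61.166 ms.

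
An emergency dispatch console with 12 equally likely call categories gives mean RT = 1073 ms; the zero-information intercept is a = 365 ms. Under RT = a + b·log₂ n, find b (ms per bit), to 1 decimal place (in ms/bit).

197.5 ms/bit

b = (1073 − 365) / log₂(12) = 708 / 3.5850 = 197.492 ms/bit.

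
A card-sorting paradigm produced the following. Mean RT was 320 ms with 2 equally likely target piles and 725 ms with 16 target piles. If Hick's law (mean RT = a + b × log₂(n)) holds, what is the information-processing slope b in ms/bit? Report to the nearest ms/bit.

135 ms/bit

Slope: b = (725 − 320) / (log₂ 16 − log₂ 2) = 405/3.0000 = 135 ms/bit.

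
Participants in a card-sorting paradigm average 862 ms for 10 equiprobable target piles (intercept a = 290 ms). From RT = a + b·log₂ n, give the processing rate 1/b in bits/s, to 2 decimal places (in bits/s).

5.81 bits/s

b = (862 − 290)/log₂ 10 = 572/3.3219 = 172.189 ms per bit = 0.17219 s/bit; the reciprocal is 5.808 bits/s.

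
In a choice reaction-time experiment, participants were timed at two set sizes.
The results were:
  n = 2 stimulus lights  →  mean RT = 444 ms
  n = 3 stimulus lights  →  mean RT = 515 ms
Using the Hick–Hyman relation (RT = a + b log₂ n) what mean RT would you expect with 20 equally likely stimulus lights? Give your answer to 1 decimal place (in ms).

847.2 ms

With log₂ n on the abscissa the relation is linear; from the two conditions:
  b = (515 − 444) / (log₂ 3 − log₂ 2) = 71 / (1.5850 − 1) = 121.375 ms/bit
  a = 444 − 121.375 × 1 = 322.625 ms
Then RT(20) = 322.625 + 121.375 × log₂ 20 = 322.625 + 121.375 × 4.3219 ≈ 847.200 ms.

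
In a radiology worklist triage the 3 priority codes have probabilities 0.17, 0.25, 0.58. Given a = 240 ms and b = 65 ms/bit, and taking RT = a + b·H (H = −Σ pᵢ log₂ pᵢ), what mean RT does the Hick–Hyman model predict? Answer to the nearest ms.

330 ms

H = 0.17·log₂(1/0.17) + 0.25·log₂(1/0.25) + 0.58·log₂(1/0.58) = 1.3904 bits.
RT = 240 + 65 × 1.3904 = 330.38 ms.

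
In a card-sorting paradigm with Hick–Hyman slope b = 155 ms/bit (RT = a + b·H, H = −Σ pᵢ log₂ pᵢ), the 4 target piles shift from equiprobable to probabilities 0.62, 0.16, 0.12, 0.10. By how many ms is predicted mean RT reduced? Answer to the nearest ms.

70 ms

The RT saving is b·ΔH. Equiprobable H₀ = log₂(4) = 2.0000 bits; with the given probabilities H = 1.5499 bits.
b·(H₀ − H) = 155 × (2.0000 − 1.5499) = 69.77 ms.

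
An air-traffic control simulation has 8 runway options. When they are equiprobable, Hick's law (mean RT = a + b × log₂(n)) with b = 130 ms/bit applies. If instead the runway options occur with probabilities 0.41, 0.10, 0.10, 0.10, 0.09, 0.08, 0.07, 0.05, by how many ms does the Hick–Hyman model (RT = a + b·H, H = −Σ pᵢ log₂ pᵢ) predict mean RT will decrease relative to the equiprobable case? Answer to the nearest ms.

Equiprobable entropy H₀ = log₂ 8 = 3.0000 bits.
Skewed entropy H = −Σ pᵢ log₂ pᵢ = 2.6128 bits.
ΔRT = b·(H₀ − H) = 130 × 0.3872 = 50.34 ms.

50 ms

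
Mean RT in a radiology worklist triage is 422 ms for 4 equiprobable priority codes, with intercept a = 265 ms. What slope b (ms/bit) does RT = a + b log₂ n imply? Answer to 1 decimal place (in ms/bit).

78.5 ms/bit

b = (422 − 265) / log₂(4) = 157 / 2 = 78.500 ms/bit.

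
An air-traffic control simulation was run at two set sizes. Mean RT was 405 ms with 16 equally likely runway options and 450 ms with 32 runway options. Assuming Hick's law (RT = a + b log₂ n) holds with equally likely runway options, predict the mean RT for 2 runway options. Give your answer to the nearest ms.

270 ms

RT is linear in log₂ n, so two points fix the line:
  b = (450 − 405) / (log₂ 32 − log₂ 16) = 45 / (5 − 4) = 45 ms/bit
  a = 405 − 45 × 4 = 225 ms
Then RT(2) = 225 + 45 × log₂ 2 = 225 + 45 × 1 ≈ 270.000 ms.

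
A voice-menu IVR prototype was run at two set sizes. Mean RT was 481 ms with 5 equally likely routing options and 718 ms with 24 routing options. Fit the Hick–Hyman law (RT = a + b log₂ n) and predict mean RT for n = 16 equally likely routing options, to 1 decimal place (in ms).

RT is linear in log₂ n, so two points fix the line:
  b = (718 − 481) / (log₂ 24 − log₂ 5) = 237 / (4.5850 − 2.3219) = 104.727 ms/bit
  a = 481 − 104.727 × 2.3219 = 237.832 ms
Then RT(16) = 237.832 + 104.727 × log₂ 16 = 237.832 + 104.727 × 4 ≈ 656.739 ms.

656.7 ms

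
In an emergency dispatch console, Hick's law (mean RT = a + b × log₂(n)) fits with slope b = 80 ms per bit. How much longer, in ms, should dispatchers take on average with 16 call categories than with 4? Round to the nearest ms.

ΔRT = (a + b log₂ n₂) − (a + b log₂ n₁) = b·(log₂ n₂ − log₂ n₁).
log₂(16) − log₂(4) = log₂(16/4) = log₂(4) = 2.
ΔRT = 80 × 2.0000 = 160.000 ms.

160 ms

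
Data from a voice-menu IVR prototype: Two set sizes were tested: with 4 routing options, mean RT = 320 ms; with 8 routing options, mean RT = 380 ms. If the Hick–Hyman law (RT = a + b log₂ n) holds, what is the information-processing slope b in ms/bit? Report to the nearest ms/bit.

Slope: b = (380 − 320) / (log₂ 8 − log₂ 4) = 60/1.0000 = 60 ms/bit.

60 ms/bit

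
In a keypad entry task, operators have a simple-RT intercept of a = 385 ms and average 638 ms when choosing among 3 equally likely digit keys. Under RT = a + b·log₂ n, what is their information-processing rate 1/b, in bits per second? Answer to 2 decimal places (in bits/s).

6.26 bits/s

Choice component = 638 − 385 = 253 ms over log₂(3) = 1.5850 bits.
b = 253 / 1.5850 = 159.625 ms/bit, so 1/b = 6.265 bits/s.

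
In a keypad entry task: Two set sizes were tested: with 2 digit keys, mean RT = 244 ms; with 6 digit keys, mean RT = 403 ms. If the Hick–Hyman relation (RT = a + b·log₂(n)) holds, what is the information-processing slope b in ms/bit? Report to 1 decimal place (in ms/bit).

Slope: b = (403 − 244) / (log₂ 6 − log₂ 2) = 159/1.5850 = 100.318 ms/bit.

100.3 ms/bit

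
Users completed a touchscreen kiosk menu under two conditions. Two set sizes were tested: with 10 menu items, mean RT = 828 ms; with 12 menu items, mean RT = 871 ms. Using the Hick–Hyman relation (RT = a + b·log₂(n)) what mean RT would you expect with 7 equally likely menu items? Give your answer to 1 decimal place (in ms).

RT is linear in log₂ n, so two points fix the line:
  b = (871 − 828) / (log₂ 12 − log₂ 10) = 43 / (3.5850 − 3.3219) = 163.477 ms/bit
  a = 828 − 163.477 × 3.3219 = 284.942 ms
Then RT(7) = 284.942 + 163.477 × log₂ 7 = 284.942 + 163.477 × 2.8074 ≈ 743.879 ms.

743.9 ms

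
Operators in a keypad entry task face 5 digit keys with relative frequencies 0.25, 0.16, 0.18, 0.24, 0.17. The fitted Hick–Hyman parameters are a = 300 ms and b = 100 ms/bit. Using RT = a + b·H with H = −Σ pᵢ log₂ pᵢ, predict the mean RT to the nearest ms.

530 ms

H = 0.25·log₂(1/0.25) + 0.16·log₂(1/0.16) + 0.18·log₂(1/0.18) + 0.24·log₂(1/0.24) + 0.17·log₂(1/0.17) = 2.2970 bits.
RT = 300 + 100 × 2.2970 = 529.70 ms.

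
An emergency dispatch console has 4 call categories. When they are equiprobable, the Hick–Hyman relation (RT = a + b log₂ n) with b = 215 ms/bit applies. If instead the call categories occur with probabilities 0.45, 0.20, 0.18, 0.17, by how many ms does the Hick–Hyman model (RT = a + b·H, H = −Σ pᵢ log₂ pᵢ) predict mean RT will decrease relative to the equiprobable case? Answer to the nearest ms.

30 ms

The RT saving is b·ΔH. Equiprobable H₀ = log₂(4) = 2.0000 bits; with the given probabilities H = 1.8627 bits.
b·(H₀ − H) = 215 × (2.0000 − 1.8627) = 29.52 ms.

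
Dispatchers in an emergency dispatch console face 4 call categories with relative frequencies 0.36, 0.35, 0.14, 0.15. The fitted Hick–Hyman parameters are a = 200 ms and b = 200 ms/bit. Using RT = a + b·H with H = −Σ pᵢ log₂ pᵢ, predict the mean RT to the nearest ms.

574 ms

Entropy contributions −pᵢ log₂ pᵢ: 0.5306, 0.5301, 0.3971, 0.4105; sum H = 1.8684 bits.
RT = a + bH = 200 + 200·1.8684 = 573.67 ms.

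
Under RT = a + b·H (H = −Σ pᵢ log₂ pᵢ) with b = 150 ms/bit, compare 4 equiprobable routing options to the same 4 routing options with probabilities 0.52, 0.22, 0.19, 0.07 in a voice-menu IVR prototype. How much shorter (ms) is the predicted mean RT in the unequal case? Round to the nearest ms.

46 ms

The RT saving is b·ΔH. Equiprobable H₀ = log₂(4) = 2.0000 bits; with the given probabilities H = 1.6949 bits.
b·(H₀ − H) = 150 × (2.0000 − 1.6949) = 45.76 ms.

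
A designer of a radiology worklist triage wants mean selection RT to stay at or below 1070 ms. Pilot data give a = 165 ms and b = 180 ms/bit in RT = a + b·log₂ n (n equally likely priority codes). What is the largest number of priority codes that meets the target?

32

180·log₂ n ≤ 1070 − 165 = 905, giving log₂ n ≤ 5.0278 and n ≤ 32.622. The largest whole number is 32.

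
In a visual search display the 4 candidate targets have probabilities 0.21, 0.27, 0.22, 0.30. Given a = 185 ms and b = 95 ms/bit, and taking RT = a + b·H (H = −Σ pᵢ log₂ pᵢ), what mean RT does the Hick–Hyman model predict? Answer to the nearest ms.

374 ms

H = 0.21·log₂(1/0.21) + 0.27·log₂(1/0.27) + 0.22·log₂(1/0.22) + 0.30·log₂(1/0.30) = 1.9845 bits.
RT = 185 + 95 × 1.9845 = 373.53 ms.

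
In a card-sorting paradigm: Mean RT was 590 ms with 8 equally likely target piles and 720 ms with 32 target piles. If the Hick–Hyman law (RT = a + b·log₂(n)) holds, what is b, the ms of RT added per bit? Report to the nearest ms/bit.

65 ms/bit

The slope on a log₂ axis is (720 − 590) / (5 − 3) = 65 ms/bit.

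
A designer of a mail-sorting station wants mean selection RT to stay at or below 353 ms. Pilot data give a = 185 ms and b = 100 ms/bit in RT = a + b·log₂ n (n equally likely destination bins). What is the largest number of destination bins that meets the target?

100·log₂ n ≤ 353 − 185 = 168, giving log₂ n ≤ 1.6800 and n ≤ 3.204. The largest whole number is 3.

3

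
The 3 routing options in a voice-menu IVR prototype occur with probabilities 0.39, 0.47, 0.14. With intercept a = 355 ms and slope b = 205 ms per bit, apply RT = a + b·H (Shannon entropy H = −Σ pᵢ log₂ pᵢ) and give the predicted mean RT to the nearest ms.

650 ms

H = 0.39·log₂(1/0.39) + 0.47·log₂(1/0.47) + 0.14·log₂(1/0.14) = 1.4389 bits.
RT = 355 + 205 × 1.4389 = 649.97 ms.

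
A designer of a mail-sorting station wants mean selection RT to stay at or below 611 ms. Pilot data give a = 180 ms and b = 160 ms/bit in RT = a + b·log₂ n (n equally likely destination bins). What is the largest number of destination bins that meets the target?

Set 180 + 160·log₂ n ≤ 611 → log₂ n ≤ (611 − 180)/160 = 2.6938.
So n ≤ 2^2.6938 = 6.470; the largest integer n is 6.

6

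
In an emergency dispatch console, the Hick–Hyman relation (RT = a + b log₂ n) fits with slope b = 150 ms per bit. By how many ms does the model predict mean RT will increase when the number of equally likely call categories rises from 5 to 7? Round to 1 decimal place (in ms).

72.8 ms

Only the slope matters, since a is common to both: ΔRT = b·log₂(n₂/n₁).
log₂(7) − log₂(5) = 2.8074 − 2.3219 = 0.4854.
ΔRT = 150 × 0.4854 = 72.814 ms.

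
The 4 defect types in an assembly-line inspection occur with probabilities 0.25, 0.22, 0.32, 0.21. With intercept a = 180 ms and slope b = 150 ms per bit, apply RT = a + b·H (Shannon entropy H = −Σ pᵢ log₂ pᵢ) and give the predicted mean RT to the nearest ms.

Entropy contributions −pᵢ log₂ pᵢ: 0.5000, 0.4806, 0.5260, 0.4728; sum H = 1.9794 bits.
RT = a + bH = 180 + 150·1.9794 = 476.91 ms.

477 ms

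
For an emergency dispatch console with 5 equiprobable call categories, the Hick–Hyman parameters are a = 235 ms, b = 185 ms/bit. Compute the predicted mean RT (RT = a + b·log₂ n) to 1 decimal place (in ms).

664.6 ms

log₂(5) = 2.3219 bits, so RT = 235 + 185 × 2.3219 ≈ 664.557 ms.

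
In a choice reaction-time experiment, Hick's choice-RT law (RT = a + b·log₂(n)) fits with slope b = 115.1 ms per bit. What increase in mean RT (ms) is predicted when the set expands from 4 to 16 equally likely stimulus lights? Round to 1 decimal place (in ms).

Only the slope matters, since a is common to both: ΔRT = b·log₂(n₂/n₁).
log₂(16) − log₂(4) = log₂(16/4) = log₂(4) = 2.
ΔRT = 115.1 × 2.0000 = 230.200 ms.

230.2 ms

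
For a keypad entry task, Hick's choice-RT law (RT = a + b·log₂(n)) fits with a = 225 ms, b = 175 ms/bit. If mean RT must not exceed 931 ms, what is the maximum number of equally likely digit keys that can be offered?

16

175·log₂ n ≤ 931 − 225 = 706, giving log₂ n ≤ 4.0343 and n ≤ 16.385. The largest whole number is 16.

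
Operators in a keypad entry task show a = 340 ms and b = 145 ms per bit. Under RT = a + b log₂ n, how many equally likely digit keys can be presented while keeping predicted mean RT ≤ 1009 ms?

145·log₂ n ≤ 1009 − 340 = 669, giving log₂ n ≤ 4.6138 and n ≤ 24.484. The largest whole number is 24.

24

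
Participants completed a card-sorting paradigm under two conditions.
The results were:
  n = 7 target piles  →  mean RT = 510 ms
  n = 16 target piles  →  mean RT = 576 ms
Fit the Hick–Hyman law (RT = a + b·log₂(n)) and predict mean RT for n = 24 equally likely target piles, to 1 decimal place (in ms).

608.4 ms

With log₂ n on the abscissa the relation is linear; from the two conditions:
  b = (576 − 510) / (log₂ 16 − log₂ 7) = 66 / (4 − 2.8074) = 55.339 ms/bit
  a = 510 − 55.339 × 2.8074 = 354.643 ms
Then RT(24) = 354.643 + 55.339 × log₂ 24 = 354.643 + 55.339 × 4.5850 ≈ 608.371 ms.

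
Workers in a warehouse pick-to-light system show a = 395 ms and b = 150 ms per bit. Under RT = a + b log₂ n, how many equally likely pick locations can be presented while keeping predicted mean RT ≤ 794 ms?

6

Set 395 + 150·log₂ n ≤ 794 → log₂ n ≤ (794 − 395)/150 = 2.6600.
So n ≤ 2^2.6600 = 6.320; the largest integer n is 6.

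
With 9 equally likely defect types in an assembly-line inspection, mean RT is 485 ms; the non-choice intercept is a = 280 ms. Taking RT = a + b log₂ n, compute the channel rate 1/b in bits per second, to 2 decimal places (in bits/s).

15.46 bits/s

Choice component = 485 − 280 = 205 ms over log₂(9) = 3.1699 bits.
b = 205 / 3.1699 = 64.670 ms/bit, so 1/b = 15.463 bits/s.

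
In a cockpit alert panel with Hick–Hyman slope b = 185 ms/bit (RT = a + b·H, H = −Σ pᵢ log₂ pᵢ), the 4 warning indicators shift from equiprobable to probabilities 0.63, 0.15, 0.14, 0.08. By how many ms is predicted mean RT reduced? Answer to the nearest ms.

Equiprobable entropy H₀ = log₂ 4 = 2.0000 bits.
Skewed entropy H = −Σ pᵢ log₂ pᵢ = 1.5191 bits.
ΔRT = b·(H₀ − H) = 185 × 0.4809 = 88.97 ms.

89 ms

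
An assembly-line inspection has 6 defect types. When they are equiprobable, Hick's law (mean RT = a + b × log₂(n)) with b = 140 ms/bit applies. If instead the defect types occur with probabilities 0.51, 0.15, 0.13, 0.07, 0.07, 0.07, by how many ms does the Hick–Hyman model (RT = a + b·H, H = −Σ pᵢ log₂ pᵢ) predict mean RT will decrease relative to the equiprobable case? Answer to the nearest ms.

69 ms

Equiprobable entropy H₀ = log₂ 6 = 2.5850 bits.
Skewed entropy H = −Σ pᵢ log₂ pᵢ = 2.0943 bits.
ΔRT = b·(H₀ − H) = 140 × 0.4907 = 68.69 ms.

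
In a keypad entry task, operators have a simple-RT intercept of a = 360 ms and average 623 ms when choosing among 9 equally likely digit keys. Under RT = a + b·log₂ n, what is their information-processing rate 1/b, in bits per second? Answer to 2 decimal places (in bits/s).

12.05 bits/s

b = (623 − 360)/log₂ 9 = 263/3.1699 = 82.967 ms per bit = 0.08297 s/bit; the reciprocal is 12.053 bits/s.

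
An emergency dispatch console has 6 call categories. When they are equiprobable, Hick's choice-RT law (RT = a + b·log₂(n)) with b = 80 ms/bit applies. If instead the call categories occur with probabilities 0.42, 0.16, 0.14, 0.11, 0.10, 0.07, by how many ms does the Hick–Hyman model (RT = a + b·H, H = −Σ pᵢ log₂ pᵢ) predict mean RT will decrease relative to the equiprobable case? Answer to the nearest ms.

23 ms

Equiprobable entropy H₀ = log₂ 6 = 2.5850 bits.
Skewed entropy H = −Σ pᵢ log₂ pᵢ = 2.2968 bits.
ΔRT = b·(H₀ − H) = 80 × 0.2882 = 23.05 ms.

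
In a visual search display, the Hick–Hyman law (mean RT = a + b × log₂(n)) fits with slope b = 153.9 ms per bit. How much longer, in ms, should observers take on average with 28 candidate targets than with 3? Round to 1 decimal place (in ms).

Only the slope matters, since a is common to both: ΔRT = b·log₂(n₂/n₁).
log₂(28) − log₂(3) = 4.8074 − 1.5850 = 3.2224.
ΔRT = 153.9 × 3.2224 = 495.926 ms.

495.9 ms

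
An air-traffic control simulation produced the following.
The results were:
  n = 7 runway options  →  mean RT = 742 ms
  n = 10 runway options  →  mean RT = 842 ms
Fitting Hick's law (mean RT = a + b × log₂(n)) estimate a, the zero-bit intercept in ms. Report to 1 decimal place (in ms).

196.4 ms

The slope on a log₂ axis is (842 − 742) / (3.3219 − 2.8074) = 194.336 ms/bit.
a = RT₁ − b·log₂ n₁ = 742 − 194.336 × 2.8074 = 196.430 ms.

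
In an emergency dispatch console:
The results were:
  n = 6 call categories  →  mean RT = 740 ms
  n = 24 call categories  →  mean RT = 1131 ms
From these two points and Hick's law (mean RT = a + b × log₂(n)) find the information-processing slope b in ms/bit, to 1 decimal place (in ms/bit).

195.5 ms/bit

Slope: b = (1131 − 740) / (log₂ 24 − log₂ 6) = 391/2.0000 = 195.500 ms/bit.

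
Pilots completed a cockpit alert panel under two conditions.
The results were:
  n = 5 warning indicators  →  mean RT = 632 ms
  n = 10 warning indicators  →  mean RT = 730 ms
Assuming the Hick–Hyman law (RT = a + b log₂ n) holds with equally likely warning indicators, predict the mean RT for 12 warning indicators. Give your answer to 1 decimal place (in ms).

755.8 ms

RT is linear in log₂ n, so two points fix the line:
  b = (730 − 632) / (log₂ 10 − log₂ 5) = 98 / (3.3219 − 2.3219) = 98.000 ms/bit
  a = 632 − 98.000 × 2.3219 = 404.451 ms
Then RT(12) = 404.451 + 98.000 × log₂ 12 = 404.451 + 98.000 × 3.5850 ≈ 755.777 ms.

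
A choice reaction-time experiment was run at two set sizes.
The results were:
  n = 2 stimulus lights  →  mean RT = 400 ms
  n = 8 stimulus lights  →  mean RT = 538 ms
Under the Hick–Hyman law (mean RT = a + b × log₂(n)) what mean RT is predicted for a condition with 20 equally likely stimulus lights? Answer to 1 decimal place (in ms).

629.2 ms

RT is linear in log₂ n, so two points fix the line:
  b = (538 − 400) / (log₂ 8 − log₂ 2) = 138 / (3 − 1) = 69.000 ms/bit
  a = 400 − 69.000 × 1 = 331.000 ms
Then RT(20) = 331.000 + 69.000 × log₂ 20 = 331.000 + 69.000 × 4.3219 ≈ 629.213 ms.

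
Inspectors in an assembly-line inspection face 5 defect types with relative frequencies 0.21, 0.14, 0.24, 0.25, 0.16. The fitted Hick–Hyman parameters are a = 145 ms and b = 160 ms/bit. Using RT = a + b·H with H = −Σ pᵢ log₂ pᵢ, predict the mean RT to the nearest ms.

H = 0.21·log₂(1/0.21) + 0.14·log₂(1/0.14) + 0.24·log₂(1/0.24) + 0.25·log₂(1/0.25) + 0.16·log₂(1/0.16) = 2.2871 bits.
RT = 145 + 160 × 2.2871 = 510.93 ms.

511 ms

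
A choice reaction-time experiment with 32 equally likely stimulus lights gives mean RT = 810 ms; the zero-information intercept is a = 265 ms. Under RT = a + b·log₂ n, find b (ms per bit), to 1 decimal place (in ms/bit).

b = (810 − 265) / log₂(32) = 545 / 5 = 109.000 ms/bit.

109.0 ms/bit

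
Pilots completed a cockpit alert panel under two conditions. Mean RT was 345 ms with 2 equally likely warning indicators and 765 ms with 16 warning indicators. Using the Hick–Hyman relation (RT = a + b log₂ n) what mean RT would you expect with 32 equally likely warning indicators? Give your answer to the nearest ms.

905 ms

Solve the two-equation system in a and b:
  b = (765 − 345) / (log₂ 16 − log₂ 2) = 420 / (4 − 1) = 140 ms/bit
  a = 345 − 140 × 1 = 205 ms
Then RT(32) = 205 + 140 × log₂ 32 = 205 + 140 × 5 ≈ 905.000 ms.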